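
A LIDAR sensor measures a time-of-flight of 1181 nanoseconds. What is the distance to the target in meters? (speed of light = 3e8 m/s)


tof = 1181 ns = 1.181e-06 s
dist = c * tof / 2
= 3e8 * 1.181e-06 / 2
= 177.15 m


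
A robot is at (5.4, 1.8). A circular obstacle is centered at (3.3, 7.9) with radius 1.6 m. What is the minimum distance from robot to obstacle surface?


center_dist = sqrt((5.4-3.3)^2 + (1.8-7.9)^2)
= sqrt(4.41 + 37.21)
= 6.4514
min_dist = center_dist - radius = 6.4514 - 1.6 = 4.8514 m


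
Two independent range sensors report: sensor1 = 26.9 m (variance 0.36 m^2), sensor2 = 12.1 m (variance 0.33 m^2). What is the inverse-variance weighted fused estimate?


w1 = (1/var1) / (1/var1 + 1/var2)
   = 2.7778 / (2.7778 + 3.0303) = 0.4783
w2 = 1 - w1 = 0.5217
fused = w1*s1 + w2*s2 = 12.8652 + 6.313
= 19.1783 m


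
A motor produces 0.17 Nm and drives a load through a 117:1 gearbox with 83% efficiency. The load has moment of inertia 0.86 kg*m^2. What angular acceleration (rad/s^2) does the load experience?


tau_out = tau_motor * N * eta
= 0.17 * 117 * 0.83 = 16.5087 Nm
alpha = tau_out / I = 16.5087 / 0.86
= 19.1962 rad/s^2


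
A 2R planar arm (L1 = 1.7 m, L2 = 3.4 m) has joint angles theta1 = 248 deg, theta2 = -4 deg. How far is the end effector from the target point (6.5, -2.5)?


End effector via forward kinematics:
x = L1*cos(t1) + L2*cos(t1+t2) = -2.1273
y = L1*sin(t1) + L2*sin(t1+t2) = -4.6321
Distance to target:
d = sqrt((6.5 - -2.1273)^2 + (-2.5 - -4.6321)^2)
= sqrt(74.4302 + 4.5459)
= 8.8868 m


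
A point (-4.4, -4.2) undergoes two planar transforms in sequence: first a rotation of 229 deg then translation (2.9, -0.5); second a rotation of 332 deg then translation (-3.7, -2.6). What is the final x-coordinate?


After transform 1:
x1 = cos(229)*-4.4 - sin(229)*-4.2 + 2.9 = 2.6169
y1 = sin(229)*-4.4 + cos(229)*-4.2 + -0.5 = 5.5762
After transform 2:
x2 = cos(332)*2.6169 - sin(332)*5.5762 + -3.7
= 1.2284


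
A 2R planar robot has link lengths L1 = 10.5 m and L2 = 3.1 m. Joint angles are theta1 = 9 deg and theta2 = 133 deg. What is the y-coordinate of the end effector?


Convert angles to radians: theta1 = 0.1571, theta2 = 2.3213
y = L1*sin(theta1) + L2*sin(theta1+theta2)
y = 1.6426 + 1.9086
y = 3.5511


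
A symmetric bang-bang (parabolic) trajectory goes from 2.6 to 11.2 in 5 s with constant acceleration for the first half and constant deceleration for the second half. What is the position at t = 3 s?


Symmetric rest-to-rest: each phase covers (pf-p0)/2 in time T/2. 0.5*a*(T/2)^2 = (pf-p0)/2 => a = 4*(pf-p0)/T^2
a = 4*(11.2-2.6)/5^2 = 1.376
t = 3 is in the deceleration phase (t > T/2).
p = pf - 0.5*a*(T-t)^2 = 11.2 - 0.5*1.376*2^2
= 8.448


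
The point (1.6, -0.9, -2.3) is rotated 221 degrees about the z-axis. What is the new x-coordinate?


Rotation about z-axis: x' = x*cos(theta) - y*sin(theta)
= 1.6 * -0.7547 - -0.9 * -0.6561
= -1.798


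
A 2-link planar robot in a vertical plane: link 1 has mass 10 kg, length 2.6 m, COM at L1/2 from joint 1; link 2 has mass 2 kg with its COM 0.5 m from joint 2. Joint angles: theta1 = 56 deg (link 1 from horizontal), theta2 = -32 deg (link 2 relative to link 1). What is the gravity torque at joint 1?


Horizontal distance from joint 1 to link-1 COM:
  x_c1 = (L1/2)*cos(t1) = 1.3 * 0.5592 = 0.727 m
Horizontal distance from joint 1 to link-2 COM:
  x_c2 = L1*cos(t1) + Lc2*cos(t1+t2)
       = 2.6*0.5592 + 0.5*0.9135 = 1.9107 m
tau1 = m1*g*x_c1 + m2*g*x_c2
     = 10*9.81*0.727 + 2*9.81*1.9107
     = 71.3139 + 37.4874
     = 108.8013 Nm


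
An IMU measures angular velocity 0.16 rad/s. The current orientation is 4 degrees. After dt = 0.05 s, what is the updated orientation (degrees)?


delta_theta = w * dt = 0.16 * 0.05 = 0.008 rad
= 0.4584 deg
theta_new = 4 + 0.4584 = 4.4584 deg


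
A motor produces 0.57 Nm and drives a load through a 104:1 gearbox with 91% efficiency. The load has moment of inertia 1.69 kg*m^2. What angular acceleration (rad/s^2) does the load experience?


tau_out = tau_motor * N * eta
= 0.57 * 104 * 0.91 = 53.9448 Nm
alpha = tau_out / I = 53.9448 / 1.69
= 31.92 rad/s^2


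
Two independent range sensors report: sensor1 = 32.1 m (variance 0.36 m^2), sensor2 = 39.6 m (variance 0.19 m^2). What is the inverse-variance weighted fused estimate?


w1 = (1/var1) / (1/var1 + 1/var2)
   = 2.7778 / (2.7778 + 5.2632) = 0.3455
w2 = 1 - w1 = 0.6545
fused = w1*s1 + w2*s2 = 11.0891 + 25.92
= 37.0091 m


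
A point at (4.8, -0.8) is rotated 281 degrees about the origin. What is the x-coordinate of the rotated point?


x' = x*cos(theta) - y*sin(theta)
cos(281 deg) = 0.1908, sin(281 deg) = -0.9816
x' = 4.8 * 0.1908 - -0.8 * -0.9816
= 0.9159 - 0.7853
= 0.1306


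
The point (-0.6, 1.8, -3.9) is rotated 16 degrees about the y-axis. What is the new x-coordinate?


Rotation about y-axis: x' = x*cos(theta) + z*sin(theta)
= -0.6 * 0.9613 + -3.9 * 0.2756
= -1.6517


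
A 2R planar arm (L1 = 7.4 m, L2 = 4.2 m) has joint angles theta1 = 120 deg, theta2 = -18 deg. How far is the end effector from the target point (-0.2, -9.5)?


End effector via forward kinematics:
x = L1*cos(t1) + L2*cos(t1+t2) = -4.5732
y = L1*sin(t1) + L2*sin(t1+t2) = 10.5168
Distance to target:
d = sqrt((-0.2 - -4.5732)^2 + (-9.5 - 10.5168)^2)
= sqrt(19.1251 + 400.6726)
= 20.489 m


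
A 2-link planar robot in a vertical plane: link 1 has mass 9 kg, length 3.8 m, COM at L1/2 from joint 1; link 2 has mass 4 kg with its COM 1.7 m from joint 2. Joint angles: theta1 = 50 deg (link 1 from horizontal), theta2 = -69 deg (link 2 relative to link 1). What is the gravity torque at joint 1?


Horizontal distance from joint 1 to link-1 COM:
  x_c1 = (L1/2)*cos(t1) = 1.9 * 0.6428 = 1.2213 m
Horizontal distance from joint 1 to link-2 COM:
  x_c2 = L1*cos(t1) + Lc2*cos(t1+t2)
       = 3.8*0.6428 + 1.7*0.9455 = 4.05 m
tau1 = m1*g*x_c1 + m2*g*x_c2
     = 9*9.81*1.2213 + 4*9.81*4.05
     = 107.8283 + 158.921
     = 266.7493 Nm


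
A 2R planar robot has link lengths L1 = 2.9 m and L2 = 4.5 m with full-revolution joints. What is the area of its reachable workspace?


r_max = L1 + L2 = 7.4 m
r_min = |L1 - L2| = 1.6 m
Area = pi*(r_max^2 - r_min^2)
= pi*(54.76 - 2.56)
= pi * 52.2
= 163.9911 m^2


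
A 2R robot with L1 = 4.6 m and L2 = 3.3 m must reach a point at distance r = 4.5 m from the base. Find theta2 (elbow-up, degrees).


cos(theta2) = (r^2 - L1^2 - L2^2) / (2*L1*L2)
cos(theta2) = (20.25 - 21.16 - 10.89) / 30.36
cos(theta2) = -0.388669
theta2 = 112.8717 degrees


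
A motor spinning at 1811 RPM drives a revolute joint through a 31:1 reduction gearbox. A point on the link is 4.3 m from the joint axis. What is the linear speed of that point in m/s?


omega_motor = 1811 * 2*pi/60 = 189.6475 rad/s
omega_joint = omega_motor / 31 = 6.1177 rad/s
v = omega_joint * r = 6.1177 * 4.3
= 26.3059 m/s


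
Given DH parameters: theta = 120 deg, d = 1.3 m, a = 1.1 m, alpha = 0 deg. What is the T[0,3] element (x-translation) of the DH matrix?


T[0,3] = a * cos(theta)
= 1.1 * cos(120 deg)
= 1.1 * -0.5
= -0.55


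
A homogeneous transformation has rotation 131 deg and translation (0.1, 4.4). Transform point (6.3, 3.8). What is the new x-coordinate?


x' = cos(theta)*px - sin(theta)*py + tx
= -0.6561*6.3 - 0.7547*3.8 + 0.1
= -6.9011


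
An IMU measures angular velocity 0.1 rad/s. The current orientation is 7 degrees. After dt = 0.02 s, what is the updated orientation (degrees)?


delta_theta = w * dt = 0.1 * 0.02 = 0.002 rad
= 0.1146 deg
theta_new = 7 + 0.1146 = 7.1146 deg


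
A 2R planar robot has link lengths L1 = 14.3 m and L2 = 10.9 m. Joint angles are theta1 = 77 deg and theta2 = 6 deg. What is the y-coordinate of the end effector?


Convert angles to radians: theta1 = 1.3439, theta2 = 0.1047
y = L1*sin(theta1) + L2*sin(theta1+theta2)
y = 13.9335 + 10.8188
y = 24.7522


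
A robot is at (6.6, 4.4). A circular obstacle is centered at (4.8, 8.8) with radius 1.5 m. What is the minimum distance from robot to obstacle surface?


center_dist = sqrt((6.6-4.8)^2 + (4.4-8.8)^2)
= sqrt(3.24 + 19.36)
= 4.7539
min_dist = center_dist - radius = 4.7539 - 1.5 = 3.2539 m


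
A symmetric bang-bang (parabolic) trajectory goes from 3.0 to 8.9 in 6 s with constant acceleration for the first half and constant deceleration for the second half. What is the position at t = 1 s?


Symmetric rest-to-rest: each phase covers (pf-p0)/2 in time T/2. 0.5*a*(T/2)^2 = (pf-p0)/2 => a = 4*(pf-p0)/T^2
a = 4*(8.9-3.0)/6^2 = 0.6556
t = 1 is in the acceleration phase (t <= T/2).
p = p0 + 0.5*a*t^2 = 3.0 + 0.5*0.6556*1^2
= 3.3278


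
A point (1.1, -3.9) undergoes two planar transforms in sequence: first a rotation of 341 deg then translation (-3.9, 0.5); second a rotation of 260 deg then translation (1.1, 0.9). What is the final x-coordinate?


After transform 1:
x1 = cos(341)*1.1 - sin(341)*-3.9 + -3.9 = -4.1296
y1 = sin(341)*1.1 + cos(341)*-3.9 + 0.5 = -3.5456
After transform 2:
x2 = cos(260)*-4.1296 - sin(260)*-3.5456 + 1.1
= -1.6747


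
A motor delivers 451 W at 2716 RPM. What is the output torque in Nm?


omega = 2716 * 2*pi/60 = 284.4189 rad/s
tau = P / omega = 451 / 284.4189
= 1.5857 Nm


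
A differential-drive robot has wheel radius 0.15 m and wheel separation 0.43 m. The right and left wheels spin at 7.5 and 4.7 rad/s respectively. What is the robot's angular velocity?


vR = r*wR = 0.15*7.5 = 1.125 m/s
vL = r*wL = 0.15*4.7 = 0.705 m/s
v = (vR+vL)/2 = 0.915 m/s
omega = (vR-vL)/L = 0.9767 rad/s
angular velocity = 0.9767 rad/s


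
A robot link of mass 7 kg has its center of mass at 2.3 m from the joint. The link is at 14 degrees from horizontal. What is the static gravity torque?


tau = m*g*L*cos(angle)
= 7 * 9.81 * 2.3 * cos(14 deg)
= 7 * 9.81 * 2.3 * 0.9703
= 153.2495 Nm


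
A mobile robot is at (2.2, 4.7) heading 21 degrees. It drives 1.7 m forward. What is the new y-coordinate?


y_new = y0 + d*sin(theta)
= 4.7 + 1.7*sin(21)
= 4.7 + 0.6092
= 5.3092


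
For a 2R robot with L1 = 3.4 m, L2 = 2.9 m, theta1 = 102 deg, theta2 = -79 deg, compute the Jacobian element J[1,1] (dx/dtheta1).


J[1,1] = -L1*sin(t1) - L2*sin(t1+t2)
= -3.4*sin(102) - 2.9*sin(23)
= -4.4588


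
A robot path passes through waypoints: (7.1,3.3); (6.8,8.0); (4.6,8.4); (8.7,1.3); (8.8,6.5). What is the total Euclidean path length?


Segment lengths:
  seg1 = sqrt((-0.3)^2 + (4.7)^2) = 4.7096
  seg2 = sqrt((-2.2)^2 + (0.4)^2) = 2.2361
  seg3 = sqrt((4.1)^2 + (-7.1)^2) = 8.1988
  seg4 = sqrt((0.1)^2 + (5.2)^2) = 5.201
Total = 20.3454


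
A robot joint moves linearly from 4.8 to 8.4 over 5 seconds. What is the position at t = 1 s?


s = t/T = 1/5 = 0.2
p(t) = p0 + (pf-p0)*s
= 4.8 + (8.4 - 4.8) * 0.2
= 5.52


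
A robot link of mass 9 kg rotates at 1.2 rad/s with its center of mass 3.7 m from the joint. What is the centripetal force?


F = m * omega^2 * r
= 9 * 1.2^2 * 3.7
= 9 * 1.44 * 3.7
= 47.952 N


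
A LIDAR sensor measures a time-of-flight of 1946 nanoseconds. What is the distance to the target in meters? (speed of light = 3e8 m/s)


tof = 1946 ns = 1.946e-06 s
dist = c * tof / 2
= 3e8 * 1.946e-06 / 2
= 291.9 m


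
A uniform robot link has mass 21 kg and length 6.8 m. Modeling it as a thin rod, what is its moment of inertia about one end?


I = (1/3) * m * L^2
= (1/3) * 21 * 6.8^2
= 0.333333 * 21 * 46.24
= 323.68 kg*m^2


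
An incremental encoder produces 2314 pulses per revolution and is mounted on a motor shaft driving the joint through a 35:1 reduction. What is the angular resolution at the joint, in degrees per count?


counts per rev = 2314
effective counts at joint = 2314 * 35 = 80990
resolution = 360 / 80990
= 0.0044 deg/count


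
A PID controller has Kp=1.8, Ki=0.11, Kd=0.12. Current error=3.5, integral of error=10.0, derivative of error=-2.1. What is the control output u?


u = Kp*e + Ki*int(e) + Kd*de/dt
= 1.8*3.5 + 0.11*10.0 + 0.12*(-2.1)
= 6.3 + 1.1 + -0.252
= 7.148


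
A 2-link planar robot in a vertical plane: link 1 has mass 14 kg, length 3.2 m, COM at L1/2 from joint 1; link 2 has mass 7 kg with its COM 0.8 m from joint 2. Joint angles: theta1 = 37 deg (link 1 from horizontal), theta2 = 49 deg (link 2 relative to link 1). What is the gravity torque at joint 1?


Horizontal distance from joint 1 to link-1 COM:
  x_c1 = (L1/2)*cos(t1) = 1.6 * 0.7986 = 1.2778 m
Horizontal distance from joint 1 to link-2 COM:
  x_c2 = L1*cos(t1) + Lc2*cos(t1+t2)
       = 3.2*0.7986 + 0.8*0.0698 = 2.6114 m
tau1 = m1*g*x_c1 + m2*g*x_c2
     = 14*9.81*1.2778 + 7*9.81*2.6114
     = 175.4954 + 179.3275
     = 354.8229 Nm


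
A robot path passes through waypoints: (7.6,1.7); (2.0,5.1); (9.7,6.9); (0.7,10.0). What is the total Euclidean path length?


Segment lengths:
  seg1 = sqrt((-5.6)^2 + (3.4)^2) = 6.5513
  seg2 = sqrt((7.7)^2 + (1.8)^2) = 7.9076
  seg3 = sqrt((-9.0)^2 + (3.1)^2) = 9.5189
Total = 23.9779


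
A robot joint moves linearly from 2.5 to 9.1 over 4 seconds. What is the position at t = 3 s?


s = t/T = 3/4 = 0.75
p(t) = p0 + (pf-p0)*s
= 2.5 + (9.1 - 2.5) * 0.75
= 7.45


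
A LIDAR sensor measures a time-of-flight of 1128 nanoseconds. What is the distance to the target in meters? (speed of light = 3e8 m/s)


tof = 1128 ns = 1.128e-06 s
dist = c * tof / 2
= 3e8 * 1.128e-06 / 2
= 169.2 m


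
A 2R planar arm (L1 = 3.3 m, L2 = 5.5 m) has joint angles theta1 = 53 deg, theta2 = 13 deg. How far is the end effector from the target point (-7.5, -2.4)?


End effector via forward kinematics:
x = L1*cos(t1) + L2*cos(t1+t2) = 4.223
y = L1*sin(t1) + L2*sin(t1+t2) = 7.66
Distance to target:
d = sqrt((-7.5 - 4.223)^2 + (-2.4 - 7.66)^2)
= sqrt(137.4297 + 101.2035)
= 15.4478 m


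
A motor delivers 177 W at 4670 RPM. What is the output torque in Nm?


omega = 4670 * 2*pi/60 = 489.0413 rad/s
tau = P / omega = 177 / 489.0413
= 0.3619 Nm


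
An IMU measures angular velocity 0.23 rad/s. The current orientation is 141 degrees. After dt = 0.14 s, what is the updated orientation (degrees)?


delta_theta = w * dt = 0.23 * 0.14 = 0.0322 rad
= 1.8449 deg
theta_new = 141 + 1.8449 = 142.8449 deg


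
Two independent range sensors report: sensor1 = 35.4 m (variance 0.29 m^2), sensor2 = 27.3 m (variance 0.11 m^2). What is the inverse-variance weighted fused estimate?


w1 = (1/var1) / (1/var1 + 1/var2)
   = 3.4483 / (3.4483 + 9.0909) = 0.275
w2 = 1 - w1 = 0.725
fused = w1*s1 + w2*s2 = 9.735 + 19.7925
= 29.5275 m


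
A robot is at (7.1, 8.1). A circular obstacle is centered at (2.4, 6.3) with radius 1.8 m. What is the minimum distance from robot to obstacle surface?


center_dist = sqrt((7.1-2.4)^2 + (8.1-6.3)^2)
= sqrt(22.09 + 3.24)
= 5.0329
min_dist = center_dist - radius = 5.0329 - 1.8 = 3.2329 m


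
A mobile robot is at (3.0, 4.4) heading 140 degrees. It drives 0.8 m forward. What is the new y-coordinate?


y_new = y0 + d*sin(theta)
= 4.4 + 0.8*sin(140)
= 4.4 + 0.5142
= 4.9142


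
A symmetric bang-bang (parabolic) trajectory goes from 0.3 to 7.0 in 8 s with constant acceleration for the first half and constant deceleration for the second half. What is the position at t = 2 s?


Symmetric rest-to-rest: each phase covers (pf-p0)/2 in time T/2. 0.5*a*(T/2)^2 = (pf-p0)/2 => a = 4*(pf-p0)/T^2
a = 4*(7.0-0.3)/8^2 = 0.4188
t = 2 is in the acceleration phase (t <= T/2).
p = p0 + 0.5*a*t^2 = 0.3 + 0.5*0.4188*2^2
= 1.1375


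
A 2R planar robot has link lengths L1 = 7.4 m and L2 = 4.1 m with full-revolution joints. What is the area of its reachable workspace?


r_max = L1 + L2 = 11.5 m
r_min = |L1 - L2| = 3.3 m
Area = pi*(r_max^2 - r_min^2)
= pi*(132.25 - 10.89)
= pi * 121.36
= 381.2637 m^2


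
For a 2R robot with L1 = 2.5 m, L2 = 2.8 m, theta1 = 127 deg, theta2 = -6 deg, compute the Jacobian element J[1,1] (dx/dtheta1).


J[1,1] = -L1*sin(t1) - L2*sin(t1+t2)
= -2.5*sin(127) - 2.8*sin(121)
= -4.3967


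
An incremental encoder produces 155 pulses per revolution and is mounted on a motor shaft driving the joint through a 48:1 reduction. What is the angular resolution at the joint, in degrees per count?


counts per rev = 155
effective counts at joint = 155 * 48 = 7440
resolution = 360 / 7440
= 0.0484 deg/count


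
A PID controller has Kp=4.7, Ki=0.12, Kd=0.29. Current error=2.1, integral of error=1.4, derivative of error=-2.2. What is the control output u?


u = Kp*e + Ki*int(e) + Kd*de/dt
= 4.7*2.1 + 0.12*1.4 + 0.29*(-2.2)
= 9.87 + 0.168 + -0.638
= 9.4


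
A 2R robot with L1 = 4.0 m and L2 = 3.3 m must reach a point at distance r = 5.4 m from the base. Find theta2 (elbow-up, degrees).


cos(theta2) = (r^2 - L1^2 - L2^2) / (2*L1*L2)
cos(theta2) = (29.16 - 16.0 - 10.89) / 26.4
cos(theta2) = 0.085985
theta2 = 85.0673 degrees


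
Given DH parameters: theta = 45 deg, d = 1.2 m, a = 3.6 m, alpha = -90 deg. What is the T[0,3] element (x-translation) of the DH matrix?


T[0,3] = a * cos(theta)
= 3.6 * cos(45 deg)
= 3.6 * 0.7071
= 2.5456


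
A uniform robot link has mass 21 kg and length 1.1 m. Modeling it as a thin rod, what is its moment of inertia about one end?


I = (1/3) * m * L^2
= (1/3) * 21 * 1.1^2
= 0.333333 * 21 * 1.21
= 8.47 kg*m^2


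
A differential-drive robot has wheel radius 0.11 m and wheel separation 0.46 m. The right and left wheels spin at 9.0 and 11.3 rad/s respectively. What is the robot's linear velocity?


vR = r*wR = 0.11*9.0 = 0.99 m/s
vL = r*wL = 0.11*11.3 = 1.243 m/s
v = (vR+vL)/2 = 1.1165 m/s
omega = (vR-vL)/L = -0.55 rad/s
linear velocity = 1.1165 m/s


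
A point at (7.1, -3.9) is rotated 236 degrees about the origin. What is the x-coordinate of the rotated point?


x' = x*cos(theta) - y*sin(theta)
cos(236 deg) = -0.5592, sin(236 deg) = -0.829
x' = 7.1 * -0.5592 - -3.9 * -0.829
= -3.9703 - 3.2332
= -7.2035


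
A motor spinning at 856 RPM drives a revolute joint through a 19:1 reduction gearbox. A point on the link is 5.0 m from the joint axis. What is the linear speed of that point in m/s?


omega_motor = 856 * 2*pi/60 = 89.6401 rad/s
omega_joint = omega_motor / 19 = 4.7179 rad/s
v = omega_joint * r = 4.7179 * 5.0
= 23.5895 m/s


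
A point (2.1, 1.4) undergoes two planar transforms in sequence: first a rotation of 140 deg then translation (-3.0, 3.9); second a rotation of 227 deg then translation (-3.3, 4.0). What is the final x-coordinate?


After transform 1:
x1 = cos(140)*2.1 - sin(140)*1.4 + -3.0 = -5.5086
y1 = sin(140)*2.1 + cos(140)*1.4 + 3.9 = 4.1774
After transform 2:
x2 = cos(227)*-5.5086 - sin(227)*4.1774 + -3.3
= 3.512


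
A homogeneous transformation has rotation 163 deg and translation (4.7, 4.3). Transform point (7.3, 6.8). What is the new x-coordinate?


x' = cos(theta)*px - sin(theta)*py + tx
= -0.9563*7.3 - 0.2924*6.8 + 4.7
= -4.2692


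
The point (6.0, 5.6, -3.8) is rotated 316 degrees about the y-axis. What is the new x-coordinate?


Rotation about y-axis: x' = x*cos(theta) + z*sin(theta)
= 6.0 * 0.7193 + -3.8 * -0.6947
= 6.9557


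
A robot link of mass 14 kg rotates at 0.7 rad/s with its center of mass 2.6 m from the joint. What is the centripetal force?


F = m * omega^2 * r
= 14 * 0.7^2 * 2.6
= 14 * 0.49 * 2.6
= 17.836 N


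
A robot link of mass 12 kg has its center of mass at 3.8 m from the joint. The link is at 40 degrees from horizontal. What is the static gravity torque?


tau = m*g*L*cos(angle)
= 12 * 9.81 * 3.8 * cos(40 deg)
= 12 * 9.81 * 3.8 * 0.766
= 342.6793 Nm


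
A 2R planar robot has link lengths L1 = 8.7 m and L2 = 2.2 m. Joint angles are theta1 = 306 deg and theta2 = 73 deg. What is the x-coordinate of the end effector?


Convert angles to radians: theta1 = 5.3407, theta2 = 1.2741
x = L1*cos(theta1) + L2*cos(theta1+theta2)
x = 5.1137 + 2.0801
x = 7.1939


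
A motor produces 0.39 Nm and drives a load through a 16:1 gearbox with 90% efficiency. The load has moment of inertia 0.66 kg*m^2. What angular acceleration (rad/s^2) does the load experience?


tau_out = tau_motor * N * eta
= 0.39 * 16 * 0.9 = 5.616 Nm
alpha = tau_out / I = 5.616 / 0.66
= 8.5091 rad/s^2


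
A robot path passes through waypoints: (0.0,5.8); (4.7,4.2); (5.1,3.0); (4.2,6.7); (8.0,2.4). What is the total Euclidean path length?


Segment lengths:
  seg1 = sqrt((4.7)^2 + (-1.6)^2) = 4.9649
  seg2 = sqrt((0.4)^2 + (-1.2)^2) = 1.2649
  seg3 = sqrt((-0.9)^2 + (3.7)^2) = 3.8079
  seg4 = sqrt((3.8)^2 + (-4.3)^2) = 5.7385
Total = 15.7761


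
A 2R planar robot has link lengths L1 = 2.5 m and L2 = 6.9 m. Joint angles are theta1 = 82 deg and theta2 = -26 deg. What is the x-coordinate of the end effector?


Convert angles to radians: theta1 = 1.4312, theta2 = -0.4538
x = L1*cos(theta1) + L2*cos(theta1+theta2)
x = 0.3479 + 3.8584
x = 4.2064


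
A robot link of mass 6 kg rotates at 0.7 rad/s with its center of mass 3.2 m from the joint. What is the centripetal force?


F = m * omega^2 * r
= 6 * 0.7^2 * 3.2
= 6 * 0.49 * 3.2
= 9.408 N


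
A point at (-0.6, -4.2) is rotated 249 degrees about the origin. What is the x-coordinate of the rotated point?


x' = x*cos(theta) - y*sin(theta)
cos(249 deg) = -0.3584, sin(249 deg) = -0.9336
x' = -0.6 * -0.3584 - -4.2 * -0.9336
= 0.215 - 3.921
= -3.706


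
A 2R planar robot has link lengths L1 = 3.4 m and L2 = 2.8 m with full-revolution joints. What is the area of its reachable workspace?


r_max = L1 + L2 = 6.2 m
r_min = |L1 - L2| = 0.6 m
Area = pi*(r_max^2 - r_min^2)
= pi*(38.44 - 0.36)
= pi * 38.08
= 119.6318 m^2


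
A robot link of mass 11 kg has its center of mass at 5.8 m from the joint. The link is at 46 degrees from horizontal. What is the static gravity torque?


tau = m*g*L*cos(angle)
= 11 * 9.81 * 5.8 * cos(46 deg)
= 11 * 9.81 * 5.8 * 0.6947
= 434.7714 Nm


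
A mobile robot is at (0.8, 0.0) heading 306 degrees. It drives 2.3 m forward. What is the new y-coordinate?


y_new = y0 + d*sin(theta)
= 0.0 + 2.3*sin(306)
= 0.0 + -1.8607
= -1.8607


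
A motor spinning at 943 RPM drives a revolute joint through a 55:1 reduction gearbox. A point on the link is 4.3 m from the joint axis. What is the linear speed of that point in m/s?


omega_motor = 943 * 2*pi/60 = 98.7507 rad/s
omega_joint = omega_motor / 55 = 1.7955 rad/s
v = omega_joint * r = 1.7955 * 4.3
= 7.7205 m/s


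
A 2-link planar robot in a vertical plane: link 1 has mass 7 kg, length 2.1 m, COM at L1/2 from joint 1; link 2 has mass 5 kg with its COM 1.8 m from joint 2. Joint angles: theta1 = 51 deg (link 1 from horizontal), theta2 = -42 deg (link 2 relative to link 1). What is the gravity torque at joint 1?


Horizontal distance from joint 1 to link-1 COM:
  x_c1 = (L1/2)*cos(t1) = 1.05 * 0.6293 = 0.6608 m
Horizontal distance from joint 1 to link-2 COM:
  x_c2 = L1*cos(t1) + Lc2*cos(t1+t2)
       = 2.1*0.6293 + 1.8*0.9877 = 3.0994 m
tau1 = m1*g*x_c1 + m2*g*x_c2
     = 7*9.81*0.6608 + 5*9.81*3.0994
     = 45.3762 + 152.0262
     = 197.4024 Nm


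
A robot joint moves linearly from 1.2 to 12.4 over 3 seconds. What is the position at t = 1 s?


s = t/T = 1/3 = 0.3333
p(t) = p0 + (pf-p0)*s
= 1.2 + (12.4 - 1.2) * 0.3333
= 4.9333


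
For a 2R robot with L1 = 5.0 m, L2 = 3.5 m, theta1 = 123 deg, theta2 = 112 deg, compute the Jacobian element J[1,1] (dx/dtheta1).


J[1,1] = -L1*sin(t1) - L2*sin(t1+t2)
= -5.0*sin(123) - 3.5*sin(235)
= -1.3263


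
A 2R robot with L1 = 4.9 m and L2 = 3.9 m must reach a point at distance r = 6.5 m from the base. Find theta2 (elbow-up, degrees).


cos(theta2) = (r^2 - L1^2 - L2^2) / (2*L1*L2)
cos(theta2) = (42.25 - 24.01 - 15.21) / 38.22
cos(theta2) = 0.079278
theta2 = 85.4529 degrees


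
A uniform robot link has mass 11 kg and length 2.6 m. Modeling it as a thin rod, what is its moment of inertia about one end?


I = (1/3) * m * L^2
= (1/3) * 11 * 2.6^2
= 0.333333 * 11 * 6.76
= 24.7867 kg*m^2


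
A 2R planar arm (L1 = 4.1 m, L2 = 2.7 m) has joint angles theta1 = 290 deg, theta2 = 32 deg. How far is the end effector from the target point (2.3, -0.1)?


End effector via forward kinematics:
x = L1*cos(t1) + L2*cos(t1+t2) = 3.5299
y = L1*sin(t1) + L2*sin(t1+t2) = -5.515
Distance to target:
d = sqrt((2.3 - 3.5299)^2 + (-0.1 - -5.515)^2)
= sqrt(1.5127 + 29.3225)
= 5.5529 m


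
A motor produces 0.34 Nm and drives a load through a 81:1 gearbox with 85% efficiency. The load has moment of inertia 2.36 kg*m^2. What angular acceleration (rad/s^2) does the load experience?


tau_out = tau_motor * N * eta
= 0.34 * 81 * 0.85 = 23.409 Nm
alpha = tau_out / I = 23.409 / 2.36
= 9.9191 rad/s^2


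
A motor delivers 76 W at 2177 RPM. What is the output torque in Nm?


omega = 2177 * 2*pi/60 = 227.9749 rad/s
tau = P / omega = 76 / 227.9749
= 0.3334 Nm


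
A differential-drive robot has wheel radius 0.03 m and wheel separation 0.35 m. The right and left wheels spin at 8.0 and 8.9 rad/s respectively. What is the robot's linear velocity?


vR = r*wR = 0.03*8.0 = 0.24 m/s
vL = r*wL = 0.03*8.9 = 0.267 m/s
v = (vR+vL)/2 = 0.2535 m/s
omega = (vR-vL)/L = -0.0771 rad/s
linear velocity = 0.2535 m/s


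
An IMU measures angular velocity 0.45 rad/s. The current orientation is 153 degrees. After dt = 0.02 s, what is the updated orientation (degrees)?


delta_theta = w * dt = 0.45 * 0.02 = 0.009 rad
= 0.5157 deg
theta_new = 153 + 0.5157 = 153.5157 deg


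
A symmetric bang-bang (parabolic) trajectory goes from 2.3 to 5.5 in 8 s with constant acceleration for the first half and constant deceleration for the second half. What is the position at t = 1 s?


Symmetric rest-to-rest: each phase covers (pf-p0)/2 in time T/2. 0.5*a*(T/2)^2 = (pf-p0)/2 => a = 4*(pf-p0)/T^2
a = 4*(5.5-2.3)/8^2 = 0.2
t = 1 is in the acceleration phase (t <= T/2).
p = p0 + 0.5*a*t^2 = 2.3 + 0.5*0.2*1^2
= 2.4


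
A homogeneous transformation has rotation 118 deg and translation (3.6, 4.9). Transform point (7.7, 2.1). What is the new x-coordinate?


x' = cos(theta)*px - sin(theta)*py + tx
= -0.4695*7.7 - 0.8829*2.1 + 3.6
= -1.8691


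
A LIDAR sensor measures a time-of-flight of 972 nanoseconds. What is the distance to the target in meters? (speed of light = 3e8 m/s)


tof = 972 ns = 9.72e-07 s
dist = c * tof / 2
= 3e8 * 9.72e-07 / 2
= 145.8 m


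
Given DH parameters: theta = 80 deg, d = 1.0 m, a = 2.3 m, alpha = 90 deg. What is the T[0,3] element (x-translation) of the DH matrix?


T[0,3] = a * cos(theta)
= 2.3 * cos(80 deg)
= 2.3 * 0.1736
= 0.3994


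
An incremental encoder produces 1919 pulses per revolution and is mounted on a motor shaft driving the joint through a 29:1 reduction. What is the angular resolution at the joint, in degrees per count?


counts per rev = 1919
effective counts at joint = 1919 * 29 = 55651
resolution = 360 / 55651
= 0.0065 deg/count


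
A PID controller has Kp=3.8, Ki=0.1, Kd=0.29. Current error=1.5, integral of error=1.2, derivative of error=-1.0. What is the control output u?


u = Kp*e + Ki*int(e) + Kd*de/dt
= 3.8*1.5 + 0.1*1.2 + 0.29*(-1.0)
= 5.7 + 0.12 + -0.29
= 5.53


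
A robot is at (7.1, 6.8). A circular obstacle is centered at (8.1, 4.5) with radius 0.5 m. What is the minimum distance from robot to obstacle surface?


center_dist = sqrt((7.1-8.1)^2 + (6.8-4.5)^2)
= sqrt(1.0 + 5.29)
= 2.508
min_dist = center_dist - radius = 2.508 - 0.5 = 2.008 m


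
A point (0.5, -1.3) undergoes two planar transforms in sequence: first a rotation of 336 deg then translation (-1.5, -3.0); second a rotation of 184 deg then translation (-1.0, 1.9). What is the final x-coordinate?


After transform 1:
x1 = cos(336)*0.5 - sin(336)*-1.3 + -1.5 = -1.572
y1 = sin(336)*0.5 + cos(336)*-1.3 + -3.0 = -4.391
After transform 2:
x2 = cos(184)*-1.572 - sin(184)*-4.391 + -1.0
= 0.2619


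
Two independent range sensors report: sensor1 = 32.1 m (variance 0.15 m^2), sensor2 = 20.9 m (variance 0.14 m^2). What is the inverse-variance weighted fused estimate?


w1 = (1/var1) / (1/var1 + 1/var2)
   = 6.6667 / (6.6667 + 7.1429) = 0.4828
w2 = 1 - w1 = 0.5172
fused = w1*s1 + w2*s2 = 15.4966 + 10.8103
= 26.3069 m


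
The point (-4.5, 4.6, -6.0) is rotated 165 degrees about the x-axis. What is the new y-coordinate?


Rotation about x-axis: y' = y*cos(theta) - z*sin(theta)
= 4.6 * -0.9659 - -6.0 * 0.2588
= -2.8903


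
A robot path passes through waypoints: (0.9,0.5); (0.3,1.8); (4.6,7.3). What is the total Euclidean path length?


Segment lengths:
  seg1 = sqrt((-0.6)^2 + (1.3)^2) = 1.4318
  seg2 = sqrt((4.3)^2 + (5.5)^2) = 6.9814
Total = 8.4132


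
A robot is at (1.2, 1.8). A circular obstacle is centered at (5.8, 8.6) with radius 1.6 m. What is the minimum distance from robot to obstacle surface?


center_dist = sqrt((1.2-5.8)^2 + (1.8-8.6)^2)
= sqrt(21.16 + 46.24)
= 8.2098
min_dist = center_dist - radius = 8.2098 - 1.6 = 6.6098 m


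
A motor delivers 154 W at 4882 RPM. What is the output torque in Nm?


omega = 4882 * 2*pi/60 = 511.2418 rad/s
tau = P / omega = 154 / 511.2418
= 0.3012 Nm


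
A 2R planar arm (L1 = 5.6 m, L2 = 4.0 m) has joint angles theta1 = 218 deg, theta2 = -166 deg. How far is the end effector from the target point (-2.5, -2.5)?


End effector via forward kinematics:
x = L1*cos(t1) + L2*cos(t1+t2) = -1.9502
y = L1*sin(t1) + L2*sin(t1+t2) = -0.2957
Distance to target:
d = sqrt((-2.5 - -1.9502)^2 + (-2.5 - -0.2957)^2)
= sqrt(0.3023 + 4.8591)
= 2.2719 m


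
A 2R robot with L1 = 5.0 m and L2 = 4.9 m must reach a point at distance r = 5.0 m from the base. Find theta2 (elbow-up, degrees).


cos(theta2) = (r^2 - L1^2 - L2^2) / (2*L1*L2)
cos(theta2) = (25.0 - 25.0 - 24.01) / 49.0
cos(theta2) = -0.49
theta2 = 119.3406 degrees


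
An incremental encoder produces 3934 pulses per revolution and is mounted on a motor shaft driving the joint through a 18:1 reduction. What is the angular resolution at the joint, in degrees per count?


counts per rev = 3934
effective counts at joint = 3934 * 18 = 70812
resolution = 360 / 70812
= 0.0051 deg/count


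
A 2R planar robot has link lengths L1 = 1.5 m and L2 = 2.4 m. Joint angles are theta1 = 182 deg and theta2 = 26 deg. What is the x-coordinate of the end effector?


Convert angles to radians: theta1 = 3.1765, theta2 = 0.4538
x = L1*cos(theta1) + L2*cos(theta1+theta2)
x = -1.4991 + -2.1191
x = -3.6182


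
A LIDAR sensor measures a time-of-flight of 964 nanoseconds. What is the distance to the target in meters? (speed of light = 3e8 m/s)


tof = 964 ns = 9.64e-07 s
dist = c * tof / 2
= 3e8 * 9.64e-07 / 2
= 144.6 m


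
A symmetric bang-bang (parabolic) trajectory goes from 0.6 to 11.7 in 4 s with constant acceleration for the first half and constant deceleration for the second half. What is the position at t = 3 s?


Symmetric rest-to-rest: each phase covers (pf-p0)/2 in time T/2. 0.5*a*(T/2)^2 = (pf-p0)/2 => a = 4*(pf-p0)/T^2
a = 4*(11.7-0.6)/4^2 = 2.775
t = 3 is in the deceleration phase (t > T/2).
p = pf - 0.5*a*(T-t)^2 = 11.7 - 0.5*2.775*1^2
= 10.3125


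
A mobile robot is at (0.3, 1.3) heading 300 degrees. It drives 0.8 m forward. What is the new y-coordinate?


y_new = y0 + d*sin(theta)
= 1.3 + 0.8*sin(300)
= 1.3 + -0.6928
= 0.6072


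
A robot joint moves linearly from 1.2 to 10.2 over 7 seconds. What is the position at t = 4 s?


s = t/T = 4/7 = 0.5714
p(t) = p0 + (pf-p0)*s
= 1.2 + (10.2 - 1.2) * 0.5714
= 6.3429


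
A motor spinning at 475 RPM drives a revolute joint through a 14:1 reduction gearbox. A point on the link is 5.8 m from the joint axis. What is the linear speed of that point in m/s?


omega_motor = 475 * 2*pi/60 = 49.7419 rad/s
omega_joint = omega_motor / 14 = 3.553 rad/s
v = omega_joint * r = 3.553 * 5.8
= 20.6074 m/s


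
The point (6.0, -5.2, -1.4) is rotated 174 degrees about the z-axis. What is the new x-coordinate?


Rotation about z-axis: x' = x*cos(theta) - y*sin(theta)
= 6.0 * -0.9945 - -5.2 * 0.1045
= -5.4236


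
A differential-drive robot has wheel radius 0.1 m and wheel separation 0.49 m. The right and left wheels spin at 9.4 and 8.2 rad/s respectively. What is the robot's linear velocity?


vR = r*wR = 0.1*9.4 = 0.94 m/s
vL = r*wL = 0.1*8.2 = 0.82 m/s
v = (vR+vL)/2 = 0.88 m/s
omega = (vR-vL)/L = 0.2449 rad/s
linear velocity = 0.88 m/s


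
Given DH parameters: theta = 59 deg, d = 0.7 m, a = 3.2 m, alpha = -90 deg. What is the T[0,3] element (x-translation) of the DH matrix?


T[0,3] = a * cos(theta)
= 3.2 * cos(59 deg)
= 3.2 * 0.515
= 1.6481


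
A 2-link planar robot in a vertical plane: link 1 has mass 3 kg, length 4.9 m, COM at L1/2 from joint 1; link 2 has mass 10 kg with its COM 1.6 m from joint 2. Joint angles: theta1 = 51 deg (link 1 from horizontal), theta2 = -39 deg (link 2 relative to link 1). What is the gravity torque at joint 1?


Horizontal distance from joint 1 to link-1 COM:
  x_c1 = (L1/2)*cos(t1) = 2.45 * 0.6293 = 1.5418 m
Horizontal distance from joint 1 to link-2 COM:
  x_c2 = L1*cos(t1) + Lc2*cos(t1+t2)
       = 4.9*0.6293 + 1.6*0.9781 = 4.6487 m
tau1 = m1*g*x_c1 + m2*g*x_c2
     = 3*9.81*1.5418 + 10*9.81*4.6487
     = 45.3762 + 456.0381
     = 501.4143 Nm


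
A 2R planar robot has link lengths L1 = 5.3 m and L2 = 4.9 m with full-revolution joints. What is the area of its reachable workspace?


r_max = L1 + L2 = 10.2 m
r_min = |L1 - L2| = 0.4 m
Area = pi*(r_max^2 - r_min^2)
= pi*(104.04 - 0.16)
= pi * 103.88
= 326.3486 m^2


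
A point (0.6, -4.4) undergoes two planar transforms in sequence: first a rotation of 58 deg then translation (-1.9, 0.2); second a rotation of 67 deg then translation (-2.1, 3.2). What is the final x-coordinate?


After transform 1:
x1 = cos(58)*0.6 - sin(58)*-4.4 + -1.9 = 2.1494
y1 = sin(58)*0.6 + cos(58)*-4.4 + 0.2 = -1.6228
After transform 2:
x2 = cos(67)*2.1494 - sin(67)*-1.6228 + -2.1
= 0.2336


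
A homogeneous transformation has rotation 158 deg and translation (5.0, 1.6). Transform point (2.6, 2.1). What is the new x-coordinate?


x' = cos(theta)*px - sin(theta)*py + tx
= -0.9272*2.6 - 0.3746*2.1 + 5.0
= 1.8026


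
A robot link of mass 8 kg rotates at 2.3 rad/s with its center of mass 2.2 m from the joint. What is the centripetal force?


F = m * omega^2 * r
= 8 * 2.3^2 * 2.2
= 8 * 5.29 * 2.2
= 93.104 N


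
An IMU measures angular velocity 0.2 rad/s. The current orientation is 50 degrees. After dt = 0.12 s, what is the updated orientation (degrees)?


delta_theta = w * dt = 0.2 * 0.12 = 0.024 rad
= 1.3751 deg
theta_new = 50 + 1.3751 = 51.3751 deg


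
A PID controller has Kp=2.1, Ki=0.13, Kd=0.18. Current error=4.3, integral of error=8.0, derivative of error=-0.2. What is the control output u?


u = Kp*e + Ki*int(e) + Kd*de/dt
= 2.1*4.3 + 0.13*8.0 + 0.18*(-0.2)
= 9.03 + 1.04 + -0.036
= 10.034


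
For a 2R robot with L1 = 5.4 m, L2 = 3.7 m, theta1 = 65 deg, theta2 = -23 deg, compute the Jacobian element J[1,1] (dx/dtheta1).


J[1,1] = -L1*sin(t1) - L2*sin(t1+t2)
= -5.4*sin(65) - 3.7*sin(42)
= -7.3698


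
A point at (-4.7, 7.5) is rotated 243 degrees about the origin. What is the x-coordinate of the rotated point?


x' = x*cos(theta) - y*sin(theta)
cos(243 deg) = -0.454, sin(243 deg) = -0.891
x' = -4.7 * -0.454 - 7.5 * -0.891
= 2.1338 - -6.6825
= 8.8163


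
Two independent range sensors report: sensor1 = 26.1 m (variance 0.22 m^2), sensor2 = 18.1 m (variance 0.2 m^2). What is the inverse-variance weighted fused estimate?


w1 = (1/var1) / (1/var1 + 1/var2)
   = 4.5455 / (4.5455 + 5.0) = 0.4762
w2 = 1 - w1 = 0.5238
fused = w1*s1 + w2*s2 = 12.4286 + 9.481
= 21.9095 m


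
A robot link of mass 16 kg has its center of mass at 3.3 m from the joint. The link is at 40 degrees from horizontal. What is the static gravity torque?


tau = m*g*L*cos(angle)
= 16 * 9.81 * 3.3 * cos(40 deg)
= 16 * 9.81 * 3.3 * 0.766
= 396.7865 Nm


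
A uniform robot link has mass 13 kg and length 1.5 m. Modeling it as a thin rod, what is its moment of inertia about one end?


I = (1/3) * m * L^2
= (1/3) * 13 * 1.5^2
= 0.333333 * 13 * 2.25
= 9.75 kg*m^2


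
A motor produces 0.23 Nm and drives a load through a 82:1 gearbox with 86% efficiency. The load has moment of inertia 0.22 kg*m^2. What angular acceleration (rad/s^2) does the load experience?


tau_out = tau_motor * N * eta
= 0.23 * 82 * 0.86 = 16.2196 Nm
alpha = tau_out / I = 16.2196 / 0.22
= 73.7255 rad/s^2


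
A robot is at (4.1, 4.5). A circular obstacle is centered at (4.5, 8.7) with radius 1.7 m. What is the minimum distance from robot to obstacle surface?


center_dist = sqrt((4.1-4.5)^2 + (4.5-8.7)^2)
= sqrt(0.16 + 17.64)
= 4.219
min_dist = center_dist - radius = 4.219 - 1.7 = 2.519 m


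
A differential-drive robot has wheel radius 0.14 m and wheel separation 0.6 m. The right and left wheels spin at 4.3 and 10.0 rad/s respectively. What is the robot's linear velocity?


vR = r*wR = 0.14*4.3 = 0.602 m/s
vL = r*wL = 0.14*10.0 = 1.4 m/s
v = (vR+vL)/2 = 1.001 m/s
omega = (vR-vL)/L = -1.33 rad/s
linear velocity = 1.001 m/s


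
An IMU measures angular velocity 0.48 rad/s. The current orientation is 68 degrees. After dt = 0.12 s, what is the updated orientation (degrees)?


delta_theta = w * dt = 0.48 * 0.12 = 0.0576 rad
= 3.3002 deg
theta_new = 68 + 3.3002 = 71.3002 deg


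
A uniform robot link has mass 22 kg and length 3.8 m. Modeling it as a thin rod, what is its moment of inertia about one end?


I = (1/3) * m * L^2
= (1/3) * 22 * 3.8^2
= 0.333333 * 22 * 14.44
= 105.8933 kg*m^2


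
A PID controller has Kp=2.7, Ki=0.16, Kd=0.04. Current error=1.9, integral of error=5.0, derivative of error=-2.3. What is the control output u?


u = Kp*e + Ki*int(e) + Kd*de/dt
= 2.7*1.9 + 0.16*5.0 + 0.04*(-2.3)
= 5.13 + 0.8 + -0.092
= 5.838


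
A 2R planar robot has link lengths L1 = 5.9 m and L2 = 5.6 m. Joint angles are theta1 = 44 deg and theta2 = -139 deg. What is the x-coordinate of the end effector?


Convert angles to radians: theta1 = 0.7679, theta2 = -2.426
x = L1*cos(theta1) + L2*cos(theta1+theta2)
x = 4.2441 + -0.4881
x = 3.756


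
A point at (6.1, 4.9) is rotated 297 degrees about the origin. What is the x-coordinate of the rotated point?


x' = x*cos(theta) - y*sin(theta)
cos(297 deg) = 0.454, sin(297 deg) = -0.891
x' = 6.1 * 0.454 - 4.9 * -0.891
= 2.7693 - -4.3659
= 7.1353


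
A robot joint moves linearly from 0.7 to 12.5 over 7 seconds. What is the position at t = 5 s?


s = t/T = 5/7 = 0.7143
p(t) = p0 + (pf-p0)*s
= 0.7 + (12.5 - 0.7) * 0.7143
= 9.1286


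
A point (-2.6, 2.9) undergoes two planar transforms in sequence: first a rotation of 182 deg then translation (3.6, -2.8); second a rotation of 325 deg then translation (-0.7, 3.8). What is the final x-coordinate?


After transform 1:
x1 = cos(182)*-2.6 - sin(182)*2.9 + 3.6 = 6.2996
y1 = sin(182)*-2.6 + cos(182)*2.9 + -2.8 = -5.6075
After transform 2:
x2 = cos(325)*6.2996 - sin(325)*-5.6075 + -0.7
= 1.244


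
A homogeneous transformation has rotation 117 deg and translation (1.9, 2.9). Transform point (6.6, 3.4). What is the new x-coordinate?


x' = cos(theta)*px - sin(theta)*py + tx
= -0.454*6.6 - 0.891*3.4 + 1.9
= -4.1258


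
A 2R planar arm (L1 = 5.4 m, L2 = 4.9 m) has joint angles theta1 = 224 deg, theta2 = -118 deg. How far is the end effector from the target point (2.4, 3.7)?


End effector via forward kinematics:
x = L1*cos(t1) + L2*cos(t1+t2) = -5.2351
y = L1*sin(t1) + L2*sin(t1+t2) = 0.959
Distance to target:
d = sqrt((2.4 - -5.2351)^2 + (3.7 - 0.959)^2)
= sqrt(58.2941 + 7.5129)
= 8.1122 m


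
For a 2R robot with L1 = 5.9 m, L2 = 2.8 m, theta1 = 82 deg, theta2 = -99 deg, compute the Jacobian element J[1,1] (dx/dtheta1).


J[1,1] = -L1*sin(t1) - L2*sin(t1+t2)
= -5.9*sin(82) - 2.8*sin(-17)
= -5.0239


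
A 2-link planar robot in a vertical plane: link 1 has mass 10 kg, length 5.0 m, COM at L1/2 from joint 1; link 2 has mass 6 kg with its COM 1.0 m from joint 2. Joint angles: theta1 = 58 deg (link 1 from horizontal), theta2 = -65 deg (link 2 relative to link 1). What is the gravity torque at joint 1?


Horizontal distance from joint 1 to link-1 COM:
  x_c1 = (L1/2)*cos(t1) = 2.5 * 0.5299 = 1.3248 m
Horizontal distance from joint 1 to link-2 COM:
  x_c2 = L1*cos(t1) + Lc2*cos(t1+t2)
       = 5.0*0.5299 + 1.0*0.9925 = 3.6421 m
tau1 = m1*g*x_c1 + m2*g*x_c2
     = 10*9.81*1.3248 + 6*9.81*3.6421
     = 129.9627 + 214.3765
     = 344.3392 Nm
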